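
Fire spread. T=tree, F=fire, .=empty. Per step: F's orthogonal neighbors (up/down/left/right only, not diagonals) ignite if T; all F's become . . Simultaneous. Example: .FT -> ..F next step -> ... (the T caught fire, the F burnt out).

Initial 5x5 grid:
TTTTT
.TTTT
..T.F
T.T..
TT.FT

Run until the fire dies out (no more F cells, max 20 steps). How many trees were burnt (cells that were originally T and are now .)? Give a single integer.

Step 1: +2 fires, +2 burnt (F count now 2)
Step 2: +2 fires, +2 burnt (F count now 2)
Step 3: +2 fires, +2 burnt (F count now 2)
Step 4: +3 fires, +2 burnt (F count now 3)
Step 5: +2 fires, +3 burnt (F count now 2)
Step 6: +1 fires, +2 burnt (F count now 1)
Step 7: +0 fires, +1 burnt (F count now 0)
Fire out after step 7
Initially T: 15, now '.': 22
Total burnt (originally-T cells now '.'): 12

Answer: 12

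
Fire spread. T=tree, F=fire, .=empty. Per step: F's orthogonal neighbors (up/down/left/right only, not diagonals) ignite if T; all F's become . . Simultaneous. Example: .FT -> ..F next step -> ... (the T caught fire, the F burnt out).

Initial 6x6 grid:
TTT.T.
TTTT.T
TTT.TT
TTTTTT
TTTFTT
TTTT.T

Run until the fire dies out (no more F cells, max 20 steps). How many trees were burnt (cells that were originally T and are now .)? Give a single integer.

Step 1: +4 fires, +1 burnt (F count now 4)
Step 2: +5 fires, +4 burnt (F count now 5)
Step 3: +7 fires, +5 burnt (F count now 7)
Step 4: +5 fires, +7 burnt (F count now 5)
Step 5: +5 fires, +5 burnt (F count now 5)
Step 6: +2 fires, +5 burnt (F count now 2)
Step 7: +1 fires, +2 burnt (F count now 1)
Step 8: +0 fires, +1 burnt (F count now 0)
Fire out after step 8
Initially T: 30, now '.': 35
Total burnt (originally-T cells now '.'): 29

Answer: 29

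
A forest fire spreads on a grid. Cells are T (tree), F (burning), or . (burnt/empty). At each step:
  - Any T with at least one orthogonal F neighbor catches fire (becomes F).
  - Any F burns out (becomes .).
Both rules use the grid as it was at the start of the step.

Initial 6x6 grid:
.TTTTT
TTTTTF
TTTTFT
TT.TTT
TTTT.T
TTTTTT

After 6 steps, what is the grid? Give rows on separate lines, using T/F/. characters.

Step 1: 5 trees catch fire, 2 burn out
  .TTTTF
  TTTTF.
  TTTF.F
  TT.TFT
  TTTT.T
  TTTTTT
Step 2: 5 trees catch fire, 5 burn out
  .TTTF.
  TTTF..
  TTF...
  TT.F.F
  TTTT.T
  TTTTTT
Step 3: 5 trees catch fire, 5 burn out
  .TTF..
  TTF...
  TF....
  TT....
  TTTF.F
  TTTTTT
Step 4: 7 trees catch fire, 5 burn out
  .TF...
  TF....
  F.....
  TF....
  TTF...
  TTTFTF
Step 5: 6 trees catch fire, 7 burn out
  .F....
  F.....
  ......
  F.....
  TF....
  TTF.F.
Step 6: 2 trees catch fire, 6 burn out
  ......
  ......
  ......
  ......
  F.....
  TF....

......
......
......
......
F.....
TF....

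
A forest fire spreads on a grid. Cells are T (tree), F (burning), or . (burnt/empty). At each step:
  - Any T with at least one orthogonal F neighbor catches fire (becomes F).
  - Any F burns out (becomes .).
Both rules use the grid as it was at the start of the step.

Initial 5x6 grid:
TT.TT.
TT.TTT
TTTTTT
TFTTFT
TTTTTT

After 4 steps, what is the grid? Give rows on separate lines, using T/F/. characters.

Step 1: 8 trees catch fire, 2 burn out
  TT.TT.
  TT.TTT
  TFTTFT
  F.FF.F
  TFTTFT
Step 2: 10 trees catch fire, 8 burn out
  TT.TT.
  TF.TFT
  F.FF.F
  ......
  F.FF.F
Step 3: 5 trees catch fire, 10 burn out
  TF.TF.
  F..F.F
  ......
  ......
  ......
Step 4: 2 trees catch fire, 5 burn out
  F..F..
  ......
  ......
  ......
  ......

F..F..
......
......
......
......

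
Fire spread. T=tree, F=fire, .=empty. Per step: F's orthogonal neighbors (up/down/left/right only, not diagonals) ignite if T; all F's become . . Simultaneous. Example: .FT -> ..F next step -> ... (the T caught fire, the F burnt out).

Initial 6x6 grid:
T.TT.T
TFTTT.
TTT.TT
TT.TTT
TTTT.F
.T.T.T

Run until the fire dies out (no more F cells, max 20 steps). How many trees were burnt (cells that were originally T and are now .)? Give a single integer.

Answer: 24

Derivation:
Step 1: +5 fires, +2 burnt (F count now 5)
Step 2: +8 fires, +5 burnt (F count now 8)
Step 3: +6 fires, +8 burnt (F count now 6)
Step 4: +4 fires, +6 burnt (F count now 4)
Step 5: +1 fires, +4 burnt (F count now 1)
Step 6: +0 fires, +1 burnt (F count now 0)
Fire out after step 6
Initially T: 25, now '.': 35
Total burnt (originally-T cells now '.'): 24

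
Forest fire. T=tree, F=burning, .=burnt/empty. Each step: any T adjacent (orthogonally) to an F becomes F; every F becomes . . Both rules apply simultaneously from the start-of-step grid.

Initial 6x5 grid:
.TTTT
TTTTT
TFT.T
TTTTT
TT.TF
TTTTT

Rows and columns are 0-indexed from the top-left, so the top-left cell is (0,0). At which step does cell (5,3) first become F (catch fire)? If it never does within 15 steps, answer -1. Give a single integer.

Step 1: cell (5,3)='T' (+7 fires, +2 burnt)
Step 2: cell (5,3)='F' (+9 fires, +7 burnt)
  -> target ignites at step 2
Step 3: cell (5,3)='.' (+6 fires, +9 burnt)
Step 4: cell (5,3)='.' (+3 fires, +6 burnt)
Step 5: cell (5,3)='.' (+0 fires, +3 burnt)
  fire out at step 5

2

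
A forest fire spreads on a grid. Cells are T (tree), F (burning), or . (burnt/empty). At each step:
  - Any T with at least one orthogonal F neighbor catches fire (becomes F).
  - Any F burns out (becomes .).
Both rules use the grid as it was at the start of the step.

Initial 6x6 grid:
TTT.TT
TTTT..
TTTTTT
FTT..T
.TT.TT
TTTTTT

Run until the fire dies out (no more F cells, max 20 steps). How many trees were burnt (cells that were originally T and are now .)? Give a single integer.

Answer: 26

Derivation:
Step 1: +2 fires, +1 burnt (F count now 2)
Step 2: +4 fires, +2 burnt (F count now 4)
Step 3: +5 fires, +4 burnt (F count now 5)
Step 4: +5 fires, +5 burnt (F count now 5)
Step 5: +4 fires, +5 burnt (F count now 4)
Step 6: +2 fires, +4 burnt (F count now 2)
Step 7: +3 fires, +2 burnt (F count now 3)
Step 8: +1 fires, +3 burnt (F count now 1)
Step 9: +0 fires, +1 burnt (F count now 0)
Fire out after step 9
Initially T: 28, now '.': 34
Total burnt (originally-T cells now '.'): 26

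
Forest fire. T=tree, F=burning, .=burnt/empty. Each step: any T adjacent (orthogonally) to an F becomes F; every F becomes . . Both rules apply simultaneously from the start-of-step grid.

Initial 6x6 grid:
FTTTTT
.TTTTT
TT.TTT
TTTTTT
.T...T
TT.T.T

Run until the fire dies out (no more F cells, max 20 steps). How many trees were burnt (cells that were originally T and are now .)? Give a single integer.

Step 1: +1 fires, +1 burnt (F count now 1)
Step 2: +2 fires, +1 burnt (F count now 2)
Step 3: +3 fires, +2 burnt (F count now 3)
Step 4: +4 fires, +3 burnt (F count now 4)
Step 5: +6 fires, +4 burnt (F count now 6)
Step 6: +4 fires, +6 burnt (F count now 4)
Step 7: +3 fires, +4 burnt (F count now 3)
Step 8: +1 fires, +3 burnt (F count now 1)
Step 9: +1 fires, +1 burnt (F count now 1)
Step 10: +1 fires, +1 burnt (F count now 1)
Step 11: +0 fires, +1 burnt (F count now 0)
Fire out after step 11
Initially T: 27, now '.': 35
Total burnt (originally-T cells now '.'): 26

Answer: 26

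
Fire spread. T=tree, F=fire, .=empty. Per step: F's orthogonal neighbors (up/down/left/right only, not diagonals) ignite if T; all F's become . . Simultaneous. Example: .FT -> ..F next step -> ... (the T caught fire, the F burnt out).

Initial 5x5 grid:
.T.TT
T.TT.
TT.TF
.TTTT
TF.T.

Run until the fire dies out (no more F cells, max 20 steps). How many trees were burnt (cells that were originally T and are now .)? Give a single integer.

Answer: 14

Derivation:
Step 1: +4 fires, +2 burnt (F count now 4)
Step 2: +4 fires, +4 burnt (F count now 4)
Step 3: +4 fires, +4 burnt (F count now 4)
Step 4: +2 fires, +4 burnt (F count now 2)
Step 5: +0 fires, +2 burnt (F count now 0)
Fire out after step 5
Initially T: 15, now '.': 24
Total burnt (originally-T cells now '.'): 14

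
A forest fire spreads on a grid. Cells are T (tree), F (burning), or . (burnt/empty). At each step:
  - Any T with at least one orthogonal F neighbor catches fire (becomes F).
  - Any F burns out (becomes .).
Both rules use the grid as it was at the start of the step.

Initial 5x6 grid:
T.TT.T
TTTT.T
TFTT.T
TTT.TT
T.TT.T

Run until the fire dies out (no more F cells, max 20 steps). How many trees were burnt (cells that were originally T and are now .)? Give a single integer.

Step 1: +4 fires, +1 burnt (F count now 4)
Step 2: +5 fires, +4 burnt (F count now 5)
Step 3: +5 fires, +5 burnt (F count now 5)
Step 4: +2 fires, +5 burnt (F count now 2)
Step 5: +0 fires, +2 burnt (F count now 0)
Fire out after step 5
Initially T: 22, now '.': 24
Total burnt (originally-T cells now '.'): 16

Answer: 16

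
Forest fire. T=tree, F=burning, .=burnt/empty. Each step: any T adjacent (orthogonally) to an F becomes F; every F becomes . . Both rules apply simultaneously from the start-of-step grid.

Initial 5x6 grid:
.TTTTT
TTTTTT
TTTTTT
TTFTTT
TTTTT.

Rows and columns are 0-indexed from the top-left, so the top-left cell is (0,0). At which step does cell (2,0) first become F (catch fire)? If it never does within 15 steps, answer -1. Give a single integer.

Step 1: cell (2,0)='T' (+4 fires, +1 burnt)
Step 2: cell (2,0)='T' (+7 fires, +4 burnt)
Step 3: cell (2,0)='F' (+8 fires, +7 burnt)
  -> target ignites at step 3
Step 4: cell (2,0)='.' (+5 fires, +8 burnt)
Step 5: cell (2,0)='.' (+2 fires, +5 burnt)
Step 6: cell (2,0)='.' (+1 fires, +2 burnt)
Step 7: cell (2,0)='.' (+0 fires, +1 burnt)
  fire out at step 7

3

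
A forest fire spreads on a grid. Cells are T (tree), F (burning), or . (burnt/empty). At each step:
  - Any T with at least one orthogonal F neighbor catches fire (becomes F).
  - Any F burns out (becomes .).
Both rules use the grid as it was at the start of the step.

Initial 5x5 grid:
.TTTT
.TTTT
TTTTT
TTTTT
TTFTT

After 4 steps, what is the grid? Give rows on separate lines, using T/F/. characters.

Step 1: 3 trees catch fire, 1 burn out
  .TTTT
  .TTTT
  TTTTT
  TTFTT
  TF.FT
Step 2: 5 trees catch fire, 3 burn out
  .TTTT
  .TTTT
  TTFTT
  TF.FT
  F...F
Step 3: 5 trees catch fire, 5 burn out
  .TTTT
  .TFTT
  TF.FT
  F...F
  .....
Step 4: 5 trees catch fire, 5 burn out
  .TFTT
  .F.FT
  F...F
  .....
  .....

.TFTT
.F.FT
F...F
.....
.....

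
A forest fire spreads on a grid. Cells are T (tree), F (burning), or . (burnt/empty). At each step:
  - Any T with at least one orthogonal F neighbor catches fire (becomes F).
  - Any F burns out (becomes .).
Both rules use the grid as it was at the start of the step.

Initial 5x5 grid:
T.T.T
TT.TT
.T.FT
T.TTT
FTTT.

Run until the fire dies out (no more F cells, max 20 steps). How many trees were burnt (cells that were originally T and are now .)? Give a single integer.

Step 1: +5 fires, +2 burnt (F count now 5)
Step 2: +5 fires, +5 burnt (F count now 5)
Step 3: +1 fires, +5 burnt (F count now 1)
Step 4: +0 fires, +1 burnt (F count now 0)
Fire out after step 4
Initially T: 16, now '.': 20
Total burnt (originally-T cells now '.'): 11

Answer: 11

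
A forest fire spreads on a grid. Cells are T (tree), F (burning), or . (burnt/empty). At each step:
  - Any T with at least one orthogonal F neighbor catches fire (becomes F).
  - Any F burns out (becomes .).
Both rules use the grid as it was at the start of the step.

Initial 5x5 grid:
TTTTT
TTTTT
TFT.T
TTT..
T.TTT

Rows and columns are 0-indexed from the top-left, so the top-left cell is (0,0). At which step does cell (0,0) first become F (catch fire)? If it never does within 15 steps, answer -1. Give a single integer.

Step 1: cell (0,0)='T' (+4 fires, +1 burnt)
Step 2: cell (0,0)='T' (+5 fires, +4 burnt)
Step 3: cell (0,0)='F' (+5 fires, +5 burnt)
  -> target ignites at step 3
Step 4: cell (0,0)='.' (+3 fires, +5 burnt)
Step 5: cell (0,0)='.' (+3 fires, +3 burnt)
Step 6: cell (0,0)='.' (+0 fires, +3 burnt)
  fire out at step 6

3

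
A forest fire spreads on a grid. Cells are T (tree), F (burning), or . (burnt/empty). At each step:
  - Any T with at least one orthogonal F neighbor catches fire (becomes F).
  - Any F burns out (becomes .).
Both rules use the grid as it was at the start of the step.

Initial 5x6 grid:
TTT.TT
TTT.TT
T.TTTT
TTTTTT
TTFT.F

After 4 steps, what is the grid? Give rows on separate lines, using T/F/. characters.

Step 1: 4 trees catch fire, 2 burn out
  TTT.TT
  TTT.TT
  T.TTTT
  TTFTTF
  TF.F..
Step 2: 6 trees catch fire, 4 burn out
  TTT.TT
  TTT.TT
  T.FTTF
  TF.FF.
  F.....
Step 3: 5 trees catch fire, 6 burn out
  TTT.TT
  TTF.TF
  T..FF.
  F.....
  ......
Step 4: 5 trees catch fire, 5 burn out
  TTF.TF
  TF..F.
  F.....
  ......
  ......

TTF.TF
TF..F.
F.....
......
......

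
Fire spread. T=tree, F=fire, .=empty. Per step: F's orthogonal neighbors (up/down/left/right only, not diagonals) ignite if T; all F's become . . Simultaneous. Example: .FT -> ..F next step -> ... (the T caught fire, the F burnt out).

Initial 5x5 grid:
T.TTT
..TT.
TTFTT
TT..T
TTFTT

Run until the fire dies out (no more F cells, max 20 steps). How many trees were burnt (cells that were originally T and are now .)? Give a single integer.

Step 1: +5 fires, +2 burnt (F count now 5)
Step 2: +7 fires, +5 burnt (F count now 7)
Step 3: +3 fires, +7 burnt (F count now 3)
Step 4: +1 fires, +3 burnt (F count now 1)
Step 5: +0 fires, +1 burnt (F count now 0)
Fire out after step 5
Initially T: 17, now '.': 24
Total burnt (originally-T cells now '.'): 16

Answer: 16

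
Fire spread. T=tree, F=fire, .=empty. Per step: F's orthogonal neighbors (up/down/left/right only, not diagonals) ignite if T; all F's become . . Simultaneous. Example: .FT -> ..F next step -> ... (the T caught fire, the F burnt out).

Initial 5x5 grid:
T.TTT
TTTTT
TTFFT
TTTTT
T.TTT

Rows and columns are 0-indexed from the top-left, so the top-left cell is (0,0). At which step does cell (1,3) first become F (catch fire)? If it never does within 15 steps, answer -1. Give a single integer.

Step 1: cell (1,3)='F' (+6 fires, +2 burnt)
  -> target ignites at step 1
Step 2: cell (1,3)='.' (+9 fires, +6 burnt)
Step 3: cell (1,3)='.' (+4 fires, +9 burnt)
Step 4: cell (1,3)='.' (+2 fires, +4 burnt)
Step 5: cell (1,3)='.' (+0 fires, +2 burnt)
  fire out at step 5

1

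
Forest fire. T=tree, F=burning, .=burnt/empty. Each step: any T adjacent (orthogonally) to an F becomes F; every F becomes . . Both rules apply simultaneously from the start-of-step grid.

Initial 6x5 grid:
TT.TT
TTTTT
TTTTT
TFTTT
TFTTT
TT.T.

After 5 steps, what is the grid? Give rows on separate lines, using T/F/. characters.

Step 1: 6 trees catch fire, 2 burn out
  TT.TT
  TTTTT
  TFTTT
  F.FTT
  F.FTT
  TF.T.
Step 2: 6 trees catch fire, 6 burn out
  TT.TT
  TFTTT
  F.FTT
  ...FT
  ...FT
  F..T.
Step 3: 7 trees catch fire, 6 burn out
  TF.TT
  F.FTT
  ...FT
  ....F
  ....F
  ...F.
Step 4: 3 trees catch fire, 7 burn out
  F..TT
  ...FT
  ....F
  .....
  .....
  .....
Step 5: 2 trees catch fire, 3 burn out
  ...FT
  ....F
  .....
  .....
  .....
  .....

...FT
....F
.....
.....
.....
.....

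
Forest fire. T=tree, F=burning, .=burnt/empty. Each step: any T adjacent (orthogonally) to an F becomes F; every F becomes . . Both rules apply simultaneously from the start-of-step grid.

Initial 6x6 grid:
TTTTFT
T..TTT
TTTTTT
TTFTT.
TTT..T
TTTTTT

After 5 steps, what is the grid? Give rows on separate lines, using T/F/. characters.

Step 1: 7 trees catch fire, 2 burn out
  TTTF.F
  T..TFT
  TTFTTT
  TF.FT.
  TTF..T
  TTTTTT
Step 2: 10 trees catch fire, 7 burn out
  TTF...
  T..F.F
  TF.FFT
  F...F.
  TF...T
  TTFTTT
Step 3: 6 trees catch fire, 10 burn out
  TF....
  T.....
  F....F
  ......
  F....T
  TF.FTT
Step 4: 4 trees catch fire, 6 burn out
  F.....
  F.....
  ......
  ......
  .....T
  F...FT
Step 5: 1 trees catch fire, 4 burn out
  ......
  ......
  ......
  ......
  .....T
  .....F

......
......
......
......
.....T
.....F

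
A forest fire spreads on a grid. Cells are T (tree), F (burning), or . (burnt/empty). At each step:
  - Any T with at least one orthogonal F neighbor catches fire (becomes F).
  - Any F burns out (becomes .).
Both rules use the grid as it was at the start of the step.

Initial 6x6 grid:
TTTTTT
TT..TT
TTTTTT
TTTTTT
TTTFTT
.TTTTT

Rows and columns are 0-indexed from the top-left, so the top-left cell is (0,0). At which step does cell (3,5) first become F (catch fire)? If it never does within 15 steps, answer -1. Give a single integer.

Step 1: cell (3,5)='T' (+4 fires, +1 burnt)
Step 2: cell (3,5)='T' (+7 fires, +4 burnt)
Step 3: cell (3,5)='F' (+7 fires, +7 burnt)
  -> target ignites at step 3
Step 4: cell (3,5)='.' (+4 fires, +7 burnt)
Step 5: cell (3,5)='.' (+4 fires, +4 burnt)
Step 6: cell (3,5)='.' (+4 fires, +4 burnt)
Step 7: cell (3,5)='.' (+2 fires, +4 burnt)
Step 8: cell (3,5)='.' (+0 fires, +2 burnt)
  fire out at step 8

3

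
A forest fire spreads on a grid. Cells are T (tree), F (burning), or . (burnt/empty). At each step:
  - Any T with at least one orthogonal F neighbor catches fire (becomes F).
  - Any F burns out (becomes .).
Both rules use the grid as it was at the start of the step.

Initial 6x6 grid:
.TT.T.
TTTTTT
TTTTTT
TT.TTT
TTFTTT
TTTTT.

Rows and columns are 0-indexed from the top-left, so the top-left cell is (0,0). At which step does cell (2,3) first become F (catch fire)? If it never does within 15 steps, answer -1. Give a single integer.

Step 1: cell (2,3)='T' (+3 fires, +1 burnt)
Step 2: cell (2,3)='T' (+6 fires, +3 burnt)
Step 3: cell (2,3)='F' (+7 fires, +6 burnt)
  -> target ignites at step 3
Step 4: cell (2,3)='.' (+6 fires, +7 burnt)
Step 5: cell (2,3)='.' (+5 fires, +6 burnt)
Step 6: cell (2,3)='.' (+3 fires, +5 burnt)
Step 7: cell (2,3)='.' (+0 fires, +3 burnt)
  fire out at step 7

3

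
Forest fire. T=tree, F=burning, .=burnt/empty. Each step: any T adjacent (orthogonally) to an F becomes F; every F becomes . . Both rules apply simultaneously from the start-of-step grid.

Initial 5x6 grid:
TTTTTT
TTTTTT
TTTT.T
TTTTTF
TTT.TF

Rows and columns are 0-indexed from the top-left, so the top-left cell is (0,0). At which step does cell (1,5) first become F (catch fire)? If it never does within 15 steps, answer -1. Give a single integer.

Step 1: cell (1,5)='T' (+3 fires, +2 burnt)
Step 2: cell (1,5)='F' (+2 fires, +3 burnt)
  -> target ignites at step 2
Step 3: cell (1,5)='.' (+4 fires, +2 burnt)
Step 4: cell (1,5)='.' (+5 fires, +4 burnt)
Step 5: cell (1,5)='.' (+5 fires, +5 burnt)
Step 6: cell (1,5)='.' (+4 fires, +5 burnt)
Step 7: cell (1,5)='.' (+2 fires, +4 burnt)
Step 8: cell (1,5)='.' (+1 fires, +2 burnt)
Step 9: cell (1,5)='.' (+0 fires, +1 burnt)
  fire out at step 9

2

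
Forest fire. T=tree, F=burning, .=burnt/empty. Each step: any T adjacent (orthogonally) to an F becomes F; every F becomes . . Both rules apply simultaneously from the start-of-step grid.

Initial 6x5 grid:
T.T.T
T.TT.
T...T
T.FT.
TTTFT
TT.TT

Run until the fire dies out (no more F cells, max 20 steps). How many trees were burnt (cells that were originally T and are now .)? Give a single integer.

Answer: 13

Derivation:
Step 1: +4 fires, +2 burnt (F count now 4)
Step 2: +2 fires, +4 burnt (F count now 2)
Step 3: +2 fires, +2 burnt (F count now 2)
Step 4: +2 fires, +2 burnt (F count now 2)
Step 5: +1 fires, +2 burnt (F count now 1)
Step 6: +1 fires, +1 burnt (F count now 1)
Step 7: +1 fires, +1 burnt (F count now 1)
Step 8: +0 fires, +1 burnt (F count now 0)
Fire out after step 8
Initially T: 18, now '.': 25
Total burnt (originally-T cells now '.'): 13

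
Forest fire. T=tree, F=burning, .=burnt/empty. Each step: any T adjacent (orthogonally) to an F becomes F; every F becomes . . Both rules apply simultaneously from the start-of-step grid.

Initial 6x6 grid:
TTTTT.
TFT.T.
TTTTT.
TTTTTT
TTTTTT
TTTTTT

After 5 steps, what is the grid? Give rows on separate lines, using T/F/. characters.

Step 1: 4 trees catch fire, 1 burn out
  TFTTT.
  F.F.T.
  TFTTT.
  TTTTTT
  TTTTTT
  TTTTTT
Step 2: 5 trees catch fire, 4 burn out
  F.FTT.
  ....T.
  F.FTT.
  TFTTTT
  TTTTTT
  TTTTTT
Step 3: 5 trees catch fire, 5 burn out
  ...FT.
  ....T.
  ...FT.
  F.FTTT
  TFTTTT
  TTTTTT
Step 4: 6 trees catch fire, 5 burn out
  ....F.
  ....T.
  ....F.
  ...FTT
  F.FTTT
  TFTTTT
Step 5: 5 trees catch fire, 6 burn out
  ......
  ....F.
  ......
  ....FT
  ...FTT
  F.FTTT

......
....F.
......
....FT
...FTT
F.FTTT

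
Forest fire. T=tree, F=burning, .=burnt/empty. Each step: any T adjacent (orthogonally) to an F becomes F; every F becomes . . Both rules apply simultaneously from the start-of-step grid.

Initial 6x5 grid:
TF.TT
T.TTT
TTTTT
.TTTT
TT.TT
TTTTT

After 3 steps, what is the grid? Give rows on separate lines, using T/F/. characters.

Step 1: 1 trees catch fire, 1 burn out
  F..TT
  T.TTT
  TTTTT
  .TTTT
  TT.TT
  TTTTT
Step 2: 1 trees catch fire, 1 burn out
  ...TT
  F.TTT
  TTTTT
  .TTTT
  TT.TT
  TTTTT
Step 3: 1 trees catch fire, 1 burn out
  ...TT
  ..TTT
  FTTTT
  .TTTT
  TT.TT
  TTTTT

...TT
..TTT
FTTTT
.TTTT
TT.TT
TTTTT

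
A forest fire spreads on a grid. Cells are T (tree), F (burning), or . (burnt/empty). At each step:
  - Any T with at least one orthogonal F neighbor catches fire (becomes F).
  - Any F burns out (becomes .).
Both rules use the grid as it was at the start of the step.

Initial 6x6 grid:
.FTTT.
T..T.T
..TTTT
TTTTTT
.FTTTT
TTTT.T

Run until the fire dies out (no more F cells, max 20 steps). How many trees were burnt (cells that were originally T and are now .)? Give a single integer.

Answer: 24

Derivation:
Step 1: +4 fires, +2 burnt (F count now 4)
Step 2: +6 fires, +4 burnt (F count now 6)
Step 3: +6 fires, +6 burnt (F count now 6)
Step 4: +3 fires, +6 burnt (F count now 3)
Step 5: +3 fires, +3 burnt (F count now 3)
Step 6: +1 fires, +3 burnt (F count now 1)
Step 7: +1 fires, +1 burnt (F count now 1)
Step 8: +0 fires, +1 burnt (F count now 0)
Fire out after step 8
Initially T: 25, now '.': 35
Total burnt (originally-T cells now '.'): 24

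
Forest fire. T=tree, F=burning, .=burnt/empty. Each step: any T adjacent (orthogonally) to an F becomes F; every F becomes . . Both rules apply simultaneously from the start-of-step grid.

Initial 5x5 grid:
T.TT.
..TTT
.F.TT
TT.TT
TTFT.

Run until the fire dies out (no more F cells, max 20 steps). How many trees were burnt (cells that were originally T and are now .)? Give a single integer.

Answer: 14

Derivation:
Step 1: +3 fires, +2 burnt (F count now 3)
Step 2: +3 fires, +3 burnt (F count now 3)
Step 3: +2 fires, +3 burnt (F count now 2)
Step 4: +2 fires, +2 burnt (F count now 2)
Step 5: +3 fires, +2 burnt (F count now 3)
Step 6: +1 fires, +3 burnt (F count now 1)
Step 7: +0 fires, +1 burnt (F count now 0)
Fire out after step 7
Initially T: 15, now '.': 24
Total burnt (originally-T cells now '.'): 14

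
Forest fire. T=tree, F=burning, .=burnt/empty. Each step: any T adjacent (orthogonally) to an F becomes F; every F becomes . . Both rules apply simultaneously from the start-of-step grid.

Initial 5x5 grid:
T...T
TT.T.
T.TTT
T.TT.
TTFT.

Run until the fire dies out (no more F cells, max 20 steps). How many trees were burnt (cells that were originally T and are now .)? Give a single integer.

Answer: 14

Derivation:
Step 1: +3 fires, +1 burnt (F count now 3)
Step 2: +3 fires, +3 burnt (F count now 3)
Step 3: +2 fires, +3 burnt (F count now 2)
Step 4: +3 fires, +2 burnt (F count now 3)
Step 5: +1 fires, +3 burnt (F count now 1)
Step 6: +2 fires, +1 burnt (F count now 2)
Step 7: +0 fires, +2 burnt (F count now 0)
Fire out after step 7
Initially T: 15, now '.': 24
Total burnt (originally-T cells now '.'): 14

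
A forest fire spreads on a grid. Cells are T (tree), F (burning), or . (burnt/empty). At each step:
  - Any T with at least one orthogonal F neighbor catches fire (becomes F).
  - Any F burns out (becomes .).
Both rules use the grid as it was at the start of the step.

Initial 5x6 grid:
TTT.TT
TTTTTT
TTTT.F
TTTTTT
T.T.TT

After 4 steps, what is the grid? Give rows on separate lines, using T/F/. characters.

Step 1: 2 trees catch fire, 1 burn out
  TTT.TT
  TTTTTF
  TTTT..
  TTTTTF
  T.T.TT
Step 2: 4 trees catch fire, 2 burn out
  TTT.TF
  TTTTF.
  TTTT..
  TTTTF.
  T.T.TF
Step 3: 4 trees catch fire, 4 burn out
  TTT.F.
  TTTF..
  TTTT..
  TTTF..
  T.T.F.
Step 4: 3 trees catch fire, 4 burn out
  TTT...
  TTF...
  TTTF..
  TTF...
  T.T...

TTT...
TTF...
TTTF..
TTF...
T.T...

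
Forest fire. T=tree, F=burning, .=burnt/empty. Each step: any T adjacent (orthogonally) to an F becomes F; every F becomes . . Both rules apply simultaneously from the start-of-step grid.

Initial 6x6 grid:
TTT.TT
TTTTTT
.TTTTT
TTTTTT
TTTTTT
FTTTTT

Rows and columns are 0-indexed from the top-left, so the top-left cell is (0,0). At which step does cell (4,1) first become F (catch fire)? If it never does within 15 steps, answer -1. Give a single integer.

Step 1: cell (4,1)='T' (+2 fires, +1 burnt)
Step 2: cell (4,1)='F' (+3 fires, +2 burnt)
  -> target ignites at step 2
Step 3: cell (4,1)='.' (+3 fires, +3 burnt)
Step 4: cell (4,1)='.' (+4 fires, +3 burnt)
Step 5: cell (4,1)='.' (+5 fires, +4 burnt)
Step 6: cell (4,1)='.' (+6 fires, +5 burnt)
Step 7: cell (4,1)='.' (+5 fires, +6 burnt)
Step 8: cell (4,1)='.' (+2 fires, +5 burnt)
Step 9: cell (4,1)='.' (+2 fires, +2 burnt)
Step 10: cell (4,1)='.' (+1 fires, +2 burnt)
Step 11: cell (4,1)='.' (+0 fires, +1 burnt)
  fire out at step 11

2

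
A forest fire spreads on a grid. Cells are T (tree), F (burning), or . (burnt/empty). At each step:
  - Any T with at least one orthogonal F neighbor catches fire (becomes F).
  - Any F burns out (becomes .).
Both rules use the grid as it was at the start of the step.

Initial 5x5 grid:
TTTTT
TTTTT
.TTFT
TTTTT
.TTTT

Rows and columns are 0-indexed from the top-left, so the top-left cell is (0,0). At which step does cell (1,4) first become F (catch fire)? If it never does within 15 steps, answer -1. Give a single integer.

Step 1: cell (1,4)='T' (+4 fires, +1 burnt)
Step 2: cell (1,4)='F' (+7 fires, +4 burnt)
  -> target ignites at step 2
Step 3: cell (1,4)='.' (+6 fires, +7 burnt)
Step 4: cell (1,4)='.' (+4 fires, +6 burnt)
Step 5: cell (1,4)='.' (+1 fires, +4 burnt)
Step 6: cell (1,4)='.' (+0 fires, +1 burnt)
  fire out at step 6

2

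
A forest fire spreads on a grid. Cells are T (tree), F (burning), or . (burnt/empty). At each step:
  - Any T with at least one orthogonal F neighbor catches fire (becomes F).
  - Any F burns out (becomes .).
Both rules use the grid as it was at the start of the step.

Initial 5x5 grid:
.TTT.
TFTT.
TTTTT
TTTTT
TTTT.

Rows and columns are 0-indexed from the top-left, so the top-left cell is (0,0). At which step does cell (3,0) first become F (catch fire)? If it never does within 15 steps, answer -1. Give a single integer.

Step 1: cell (3,0)='T' (+4 fires, +1 burnt)
Step 2: cell (3,0)='T' (+5 fires, +4 burnt)
Step 3: cell (3,0)='F' (+5 fires, +5 burnt)
  -> target ignites at step 3
Step 4: cell (3,0)='.' (+4 fires, +5 burnt)
Step 5: cell (3,0)='.' (+2 fires, +4 burnt)
Step 6: cell (3,0)='.' (+0 fires, +2 burnt)
  fire out at step 6

3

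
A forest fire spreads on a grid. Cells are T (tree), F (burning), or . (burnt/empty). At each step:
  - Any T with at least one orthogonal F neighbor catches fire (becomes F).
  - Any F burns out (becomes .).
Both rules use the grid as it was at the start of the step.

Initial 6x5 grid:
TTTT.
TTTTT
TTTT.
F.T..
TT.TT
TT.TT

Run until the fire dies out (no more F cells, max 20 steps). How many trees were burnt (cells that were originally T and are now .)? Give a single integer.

Answer: 18

Derivation:
Step 1: +2 fires, +1 burnt (F count now 2)
Step 2: +4 fires, +2 burnt (F count now 4)
Step 3: +4 fires, +4 burnt (F count now 4)
Step 4: +4 fires, +4 burnt (F count now 4)
Step 5: +2 fires, +4 burnt (F count now 2)
Step 6: +2 fires, +2 burnt (F count now 2)
Step 7: +0 fires, +2 burnt (F count now 0)
Fire out after step 7
Initially T: 22, now '.': 26
Total burnt (originally-T cells now '.'): 18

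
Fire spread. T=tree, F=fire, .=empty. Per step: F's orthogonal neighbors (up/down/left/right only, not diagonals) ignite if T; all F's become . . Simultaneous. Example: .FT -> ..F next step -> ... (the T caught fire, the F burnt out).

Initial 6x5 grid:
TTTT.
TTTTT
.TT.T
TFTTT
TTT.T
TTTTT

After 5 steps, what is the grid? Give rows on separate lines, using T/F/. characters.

Step 1: 4 trees catch fire, 1 burn out
  TTTT.
  TTTTT
  .FT.T
  F.FTT
  TFT.T
  TTTTT
Step 2: 6 trees catch fire, 4 burn out
  TTTT.
  TFTTT
  ..F.T
  ...FT
  F.F.T
  TFTTT
Step 3: 6 trees catch fire, 6 burn out
  TFTT.
  F.FTT
  ....T
  ....F
  ....T
  F.FTT
Step 4: 6 trees catch fire, 6 burn out
  F.FT.
  ...FT
  ....F
  .....
  ....F
  ...FT
Step 5: 3 trees catch fire, 6 burn out
  ...F.
  ....F
  .....
  .....
  .....
  ....F

...F.
....F
.....
.....
.....
....F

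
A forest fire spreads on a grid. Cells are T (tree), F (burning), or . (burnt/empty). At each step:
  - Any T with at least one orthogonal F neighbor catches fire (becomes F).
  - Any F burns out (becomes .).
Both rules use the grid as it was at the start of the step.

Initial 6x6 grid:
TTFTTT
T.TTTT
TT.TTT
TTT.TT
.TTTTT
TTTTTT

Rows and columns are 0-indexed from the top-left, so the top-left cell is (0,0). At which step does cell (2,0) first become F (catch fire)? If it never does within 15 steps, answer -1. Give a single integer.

Step 1: cell (2,0)='T' (+3 fires, +1 burnt)
Step 2: cell (2,0)='T' (+3 fires, +3 burnt)
Step 3: cell (2,0)='T' (+4 fires, +3 burnt)
Step 4: cell (2,0)='F' (+3 fires, +4 burnt)
  -> target ignites at step 4
Step 5: cell (2,0)='.' (+4 fires, +3 burnt)
Step 6: cell (2,0)='.' (+3 fires, +4 burnt)
Step 7: cell (2,0)='.' (+5 fires, +3 burnt)
Step 8: cell (2,0)='.' (+4 fires, +5 burnt)
Step 9: cell (2,0)='.' (+2 fires, +4 burnt)
Step 10: cell (2,0)='.' (+0 fires, +2 burnt)
  fire out at step 10

4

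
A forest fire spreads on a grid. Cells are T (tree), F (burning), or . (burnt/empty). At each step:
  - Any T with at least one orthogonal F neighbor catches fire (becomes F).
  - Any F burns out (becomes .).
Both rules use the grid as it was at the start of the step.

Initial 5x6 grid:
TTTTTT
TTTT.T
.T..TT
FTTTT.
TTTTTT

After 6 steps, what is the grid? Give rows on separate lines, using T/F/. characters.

Step 1: 2 trees catch fire, 1 burn out
  TTTTTT
  TTTT.T
  .T..TT
  .FTTT.
  FTTTTT
Step 2: 3 trees catch fire, 2 burn out
  TTTTTT
  TTTT.T
  .F..TT
  ..FTT.
  .FTTTT
Step 3: 3 trees catch fire, 3 burn out
  TTTTTT
  TFTT.T
  ....TT
  ...FT.
  ..FTTT
Step 4: 5 trees catch fire, 3 burn out
  TFTTTT
  F.FT.T
  ....TT
  ....F.
  ...FTT
Step 5: 5 trees catch fire, 5 burn out
  F.FTTT
  ...F.T
  ....FT
  ......
  ....FT
Step 6: 3 trees catch fire, 5 burn out
  ...FTT
  .....T
  .....F
  ......
  .....F

...FTT
.....T
.....F
......
.....F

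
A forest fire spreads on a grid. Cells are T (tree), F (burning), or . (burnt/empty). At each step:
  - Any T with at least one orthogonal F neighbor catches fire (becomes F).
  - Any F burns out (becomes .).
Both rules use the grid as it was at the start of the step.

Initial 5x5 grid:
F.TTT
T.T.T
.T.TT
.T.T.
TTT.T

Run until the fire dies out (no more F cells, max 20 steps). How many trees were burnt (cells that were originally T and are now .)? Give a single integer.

Step 1: +1 fires, +1 burnt (F count now 1)
Step 2: +0 fires, +1 burnt (F count now 0)
Fire out after step 2
Initially T: 15, now '.': 11
Total burnt (originally-T cells now '.'): 1

Answer: 1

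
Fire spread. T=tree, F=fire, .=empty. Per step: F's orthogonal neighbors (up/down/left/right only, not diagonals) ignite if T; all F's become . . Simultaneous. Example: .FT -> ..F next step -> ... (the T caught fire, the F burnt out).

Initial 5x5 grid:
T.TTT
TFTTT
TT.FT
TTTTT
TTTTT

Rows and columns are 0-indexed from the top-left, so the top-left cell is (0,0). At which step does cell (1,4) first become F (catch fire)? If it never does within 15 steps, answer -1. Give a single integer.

Step 1: cell (1,4)='T' (+6 fires, +2 burnt)
Step 2: cell (1,4)='F' (+9 fires, +6 burnt)
  -> target ignites at step 2
Step 3: cell (1,4)='.' (+5 fires, +9 burnt)
Step 4: cell (1,4)='.' (+1 fires, +5 burnt)
Step 5: cell (1,4)='.' (+0 fires, +1 burnt)
  fire out at step 5

2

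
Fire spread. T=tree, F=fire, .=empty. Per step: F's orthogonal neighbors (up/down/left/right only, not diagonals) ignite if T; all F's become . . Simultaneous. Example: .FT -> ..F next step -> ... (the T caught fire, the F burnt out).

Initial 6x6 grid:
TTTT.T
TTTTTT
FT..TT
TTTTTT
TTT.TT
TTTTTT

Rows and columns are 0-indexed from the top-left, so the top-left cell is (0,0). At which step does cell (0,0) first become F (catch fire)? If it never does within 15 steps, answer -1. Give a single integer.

Step 1: cell (0,0)='T' (+3 fires, +1 burnt)
Step 2: cell (0,0)='F' (+4 fires, +3 burnt)
  -> target ignites at step 2
Step 3: cell (0,0)='.' (+5 fires, +4 burnt)
Step 4: cell (0,0)='.' (+5 fires, +5 burnt)
Step 5: cell (0,0)='.' (+4 fires, +5 burnt)
Step 6: cell (0,0)='.' (+5 fires, +4 burnt)
Step 7: cell (0,0)='.' (+4 fires, +5 burnt)
Step 8: cell (0,0)='.' (+1 fires, +4 burnt)
Step 9: cell (0,0)='.' (+0 fires, +1 burnt)
  fire out at step 9

2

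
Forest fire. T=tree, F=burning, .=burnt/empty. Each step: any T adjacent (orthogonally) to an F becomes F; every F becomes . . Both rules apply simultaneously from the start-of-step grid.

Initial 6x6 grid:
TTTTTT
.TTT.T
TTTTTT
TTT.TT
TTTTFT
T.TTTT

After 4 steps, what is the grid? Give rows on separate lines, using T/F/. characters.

Step 1: 4 trees catch fire, 1 burn out
  TTTTTT
  .TTT.T
  TTTTTT
  TTT.FT
  TTTF.F
  T.TTFT
Step 2: 5 trees catch fire, 4 burn out
  TTTTTT
  .TTT.T
  TTTTFT
  TTT..F
  TTF...
  T.TF.F
Step 3: 5 trees catch fire, 5 burn out
  TTTTTT
  .TTT.T
  TTTF.F
  TTF...
  TF....
  T.F...
Step 4: 5 trees catch fire, 5 burn out
  TTTTTT
  .TTF.F
  TTF...
  TF....
  F.....
  T.....

TTTTTT
.TTF.F
TTF...
TF....
F.....
T.....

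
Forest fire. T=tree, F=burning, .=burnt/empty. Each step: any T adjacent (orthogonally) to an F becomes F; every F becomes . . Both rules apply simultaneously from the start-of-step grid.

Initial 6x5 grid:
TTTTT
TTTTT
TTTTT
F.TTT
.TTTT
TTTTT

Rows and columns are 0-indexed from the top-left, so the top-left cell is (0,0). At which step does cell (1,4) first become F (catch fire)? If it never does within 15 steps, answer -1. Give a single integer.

Step 1: cell (1,4)='T' (+1 fires, +1 burnt)
Step 2: cell (1,4)='T' (+2 fires, +1 burnt)
Step 3: cell (1,4)='T' (+3 fires, +2 burnt)
Step 4: cell (1,4)='T' (+4 fires, +3 burnt)
Step 5: cell (1,4)='T' (+5 fires, +4 burnt)
Step 6: cell (1,4)='F' (+6 fires, +5 burnt)
  -> target ignites at step 6
Step 7: cell (1,4)='.' (+4 fires, +6 burnt)
Step 8: cell (1,4)='.' (+2 fires, +4 burnt)
Step 9: cell (1,4)='.' (+0 fires, +2 burnt)
  fire out at step 9

6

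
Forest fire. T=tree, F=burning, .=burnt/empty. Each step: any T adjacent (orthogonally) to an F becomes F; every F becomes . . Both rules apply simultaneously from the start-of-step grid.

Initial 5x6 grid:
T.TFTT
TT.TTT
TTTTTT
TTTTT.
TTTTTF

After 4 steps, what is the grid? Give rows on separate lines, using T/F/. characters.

Step 1: 4 trees catch fire, 2 burn out
  T.F.FT
  TT.FTT
  TTTTTT
  TTTTT.
  TTTTF.
Step 2: 5 trees catch fire, 4 burn out
  T....F
  TT..FT
  TTTFTT
  TTTTF.
  TTTF..
Step 3: 5 trees catch fire, 5 burn out
  T.....
  TT...F
  TTF.FT
  TTTF..
  TTF...
Step 4: 4 trees catch fire, 5 burn out
  T.....
  TT....
  TF...F
  TTF...
  TF....

T.....
TT....
TF...F
TTF...
TF....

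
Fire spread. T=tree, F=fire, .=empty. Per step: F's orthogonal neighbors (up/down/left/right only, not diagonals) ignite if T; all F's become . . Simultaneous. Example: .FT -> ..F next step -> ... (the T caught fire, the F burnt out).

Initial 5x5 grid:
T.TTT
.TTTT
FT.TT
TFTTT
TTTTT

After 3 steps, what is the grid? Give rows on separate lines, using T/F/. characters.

Step 1: 4 trees catch fire, 2 burn out
  T.TTT
  .TTTT
  .F.TT
  F.FTT
  TFTTT
Step 2: 4 trees catch fire, 4 burn out
  T.TTT
  .FTTT
  ...TT
  ...FT
  F.FTT
Step 3: 4 trees catch fire, 4 burn out
  T.TTT
  ..FTT
  ...FT
  ....F
  ...FT

T.TTT
..FTT
...FT
....F
...FT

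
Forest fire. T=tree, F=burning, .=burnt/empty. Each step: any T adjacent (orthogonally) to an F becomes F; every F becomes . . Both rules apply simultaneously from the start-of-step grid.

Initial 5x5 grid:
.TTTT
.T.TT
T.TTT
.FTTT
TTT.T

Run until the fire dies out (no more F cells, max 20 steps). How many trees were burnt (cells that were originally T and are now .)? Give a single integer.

Step 1: +2 fires, +1 burnt (F count now 2)
Step 2: +4 fires, +2 burnt (F count now 4)
Step 3: +2 fires, +4 burnt (F count now 2)
Step 4: +3 fires, +2 burnt (F count now 3)
Step 5: +2 fires, +3 burnt (F count now 2)
Step 6: +2 fires, +2 burnt (F count now 2)
Step 7: +1 fires, +2 burnt (F count now 1)
Step 8: +1 fires, +1 burnt (F count now 1)
Step 9: +0 fires, +1 burnt (F count now 0)
Fire out after step 9
Initially T: 18, now '.': 24
Total burnt (originally-T cells now '.'): 17

Answer: 17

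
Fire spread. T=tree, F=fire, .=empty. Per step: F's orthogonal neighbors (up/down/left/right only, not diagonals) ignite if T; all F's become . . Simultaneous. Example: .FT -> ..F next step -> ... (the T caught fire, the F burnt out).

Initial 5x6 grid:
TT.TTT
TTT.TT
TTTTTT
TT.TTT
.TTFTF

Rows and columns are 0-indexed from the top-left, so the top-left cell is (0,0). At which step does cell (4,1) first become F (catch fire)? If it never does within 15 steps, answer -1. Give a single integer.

Step 1: cell (4,1)='T' (+4 fires, +2 burnt)
Step 2: cell (4,1)='F' (+4 fires, +4 burnt)
  -> target ignites at step 2
Step 3: cell (4,1)='.' (+4 fires, +4 burnt)
Step 4: cell (4,1)='.' (+5 fires, +4 burnt)
Step 5: cell (4,1)='.' (+3 fires, +5 burnt)
Step 6: cell (4,1)='.' (+3 fires, +3 burnt)
Step 7: cell (4,1)='.' (+1 fires, +3 burnt)
Step 8: cell (4,1)='.' (+0 fires, +1 burnt)
  fire out at step 8

2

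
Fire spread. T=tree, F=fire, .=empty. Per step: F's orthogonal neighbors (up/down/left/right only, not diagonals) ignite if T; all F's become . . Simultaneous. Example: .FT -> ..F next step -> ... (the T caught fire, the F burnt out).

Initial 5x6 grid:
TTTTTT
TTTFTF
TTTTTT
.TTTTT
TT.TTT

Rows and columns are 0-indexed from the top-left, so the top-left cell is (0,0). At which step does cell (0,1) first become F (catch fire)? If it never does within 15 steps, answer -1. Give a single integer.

Step 1: cell (0,1)='T' (+6 fires, +2 burnt)
Step 2: cell (0,1)='T' (+7 fires, +6 burnt)
Step 3: cell (0,1)='F' (+7 fires, +7 burnt)
  -> target ignites at step 3
Step 4: cell (0,1)='.' (+4 fires, +7 burnt)
Step 5: cell (0,1)='.' (+1 fires, +4 burnt)
Step 6: cell (0,1)='.' (+1 fires, +1 burnt)
Step 7: cell (0,1)='.' (+0 fires, +1 burnt)
  fire out at step 7

3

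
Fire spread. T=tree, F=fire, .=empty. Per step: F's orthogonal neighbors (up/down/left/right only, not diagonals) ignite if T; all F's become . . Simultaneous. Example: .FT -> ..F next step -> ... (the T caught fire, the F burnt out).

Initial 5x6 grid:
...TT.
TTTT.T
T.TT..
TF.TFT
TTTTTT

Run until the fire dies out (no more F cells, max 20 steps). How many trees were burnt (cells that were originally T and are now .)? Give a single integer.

Step 1: +5 fires, +2 burnt (F count now 5)
Step 2: +6 fires, +5 burnt (F count now 6)
Step 3: +3 fires, +6 burnt (F count now 3)
Step 4: +3 fires, +3 burnt (F count now 3)
Step 5: +1 fires, +3 burnt (F count now 1)
Step 6: +0 fires, +1 burnt (F count now 0)
Fire out after step 6
Initially T: 19, now '.': 29
Total burnt (originally-T cells now '.'): 18

Answer: 18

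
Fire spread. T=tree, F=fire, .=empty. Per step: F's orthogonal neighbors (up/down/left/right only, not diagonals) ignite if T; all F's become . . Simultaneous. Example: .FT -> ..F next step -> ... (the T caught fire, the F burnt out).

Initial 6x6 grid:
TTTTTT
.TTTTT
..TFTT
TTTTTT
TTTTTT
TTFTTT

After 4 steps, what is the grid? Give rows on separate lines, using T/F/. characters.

Step 1: 7 trees catch fire, 2 burn out
  TTTTTT
  .TTFTT
  ..F.FT
  TTTFTT
  TTFTTT
  TF.FTT
Step 2: 10 trees catch fire, 7 burn out
  TTTFTT
  .TF.FT
  .....F
  TTF.FT
  TF.FTT
  F...FT
Step 3: 9 trees catch fire, 10 burn out
  TTF.FT
  .F...F
  ......
  TF...F
  F...FT
  .....F
Step 4: 4 trees catch fire, 9 burn out
  TF...F
  ......
  ......
  F.....
  .....F
  ......

TF...F
......
......
F.....
.....F
......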